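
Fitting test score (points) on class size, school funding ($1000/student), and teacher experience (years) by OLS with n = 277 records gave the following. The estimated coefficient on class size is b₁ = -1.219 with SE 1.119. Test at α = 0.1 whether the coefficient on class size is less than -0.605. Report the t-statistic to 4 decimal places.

t = -0.5487

H₀: β₁ = -0.605 vs H₁: β₁ < -0.605.
t = (b₁ − β₁⁰)/SE = (-1.219 − (-0.605)) / 1.119 = -0.5487.
df = n − k − 1 = 277 − 3 − 1 = 273.
One-sided p ≈ 0.2918, which is ≥ 0.1, so fail to reject H₀.
The data do not give significant evidence that the true slope on class size is below -0.605 points per unit, holding the other predictors fixed.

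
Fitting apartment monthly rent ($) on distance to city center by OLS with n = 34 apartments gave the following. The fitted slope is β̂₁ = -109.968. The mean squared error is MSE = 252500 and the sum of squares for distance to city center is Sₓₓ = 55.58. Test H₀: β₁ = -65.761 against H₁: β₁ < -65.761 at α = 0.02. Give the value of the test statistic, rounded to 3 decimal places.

t = -0.656

SE(β̂₁) = √(MSE/Sₓₓ) = √(252500/55.58) = 67.4018.
t = (-109.968 − (-65.761)) / 67.4018 = -0.656.
df = n − 2 = 32.
One-sided p ≈ 0.2583, which is ≥ 0.02, so fail to reject H₀.
The data do not give significant evidence that the true slope on distance to city center is below -65.761 $ per unit.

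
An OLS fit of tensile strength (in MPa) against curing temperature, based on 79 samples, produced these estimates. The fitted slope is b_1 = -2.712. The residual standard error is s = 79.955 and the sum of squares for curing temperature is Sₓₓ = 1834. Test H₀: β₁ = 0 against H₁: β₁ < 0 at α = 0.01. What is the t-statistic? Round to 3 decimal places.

t = -1.453

SE(b_1) = s/√Sₓₓ = 79.955/√1834 = 1.86701.
t = -2.712 / 1.86701 = -1.453.
df = n − 2 = 77.
One-sided p ≈ 0.0752, which is ≥ 0.01, so fail to reject H₀.
The data do not give significant evidence that the true slope on curing temperature is negative.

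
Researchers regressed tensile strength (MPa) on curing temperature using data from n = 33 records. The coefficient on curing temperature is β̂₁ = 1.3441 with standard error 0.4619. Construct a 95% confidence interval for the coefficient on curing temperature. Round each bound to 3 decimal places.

(0.402, 2.286)

df = n − 2 = 33 − 2 = 31.
t* = t_{0.025, 31} = 2.039513.
Margin = t* × SE = 2.039513 × 0.4619 = 0.94205.
CI: 1.3441 ± 0.94205 → (0.402, 2.286).
With 95% confidence, each one-unit increase in curing temperature is associated with a change of between 0.402 and 2.286 MPa in tensile strength.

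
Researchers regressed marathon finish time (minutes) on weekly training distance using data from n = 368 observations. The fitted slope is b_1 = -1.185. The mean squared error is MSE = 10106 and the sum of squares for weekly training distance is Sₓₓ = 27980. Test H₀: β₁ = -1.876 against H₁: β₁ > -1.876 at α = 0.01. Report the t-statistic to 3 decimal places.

SE(b_1) = √(MSE/Sₓₓ) = √(10106/27980) = 0.600988.
t = (-1.185 − (-1.876)) / 0.600988 = 1.150.
df = n − 2 = 366.
One-sided p ≈ 0.1255, which is ≥ 0.01, so fail to reject H₀.
The data do not give significant evidence that the true slope on weekly training distance exceeds -1.876 minutes per unit.

t = 1.150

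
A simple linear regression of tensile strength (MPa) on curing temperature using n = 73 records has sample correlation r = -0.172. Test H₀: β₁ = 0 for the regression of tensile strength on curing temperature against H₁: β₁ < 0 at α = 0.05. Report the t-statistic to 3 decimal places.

t = -1.471

t = r·√(n − 2)/√(1 − r²) = -0.172·√71/√0.970416 = -1.471.
df = n − 2 = 71.
One-sided p ≈ 0.0728, which is ≥ 0.05, so fail to reject H₀.
The data do not give significant evidence of a linear association between curing temperature and tensile strength.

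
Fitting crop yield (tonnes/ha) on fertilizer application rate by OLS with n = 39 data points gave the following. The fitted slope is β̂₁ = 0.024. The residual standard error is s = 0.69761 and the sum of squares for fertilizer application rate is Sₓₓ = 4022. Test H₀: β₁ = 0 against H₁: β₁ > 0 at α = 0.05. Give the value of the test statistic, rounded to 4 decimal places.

SE(β̂₁) = s/√Sₓₓ = 0.69761/√4022 = 0.011.
t = 0.024 / 0.011 = 2.1818.
df = n − 2 = 37.
One-sided p ≈ 0.0178, which is < 0.05, so reject H₀.
There is evidence that the true slope on fertilizer application rate is positive.

t = 2.1818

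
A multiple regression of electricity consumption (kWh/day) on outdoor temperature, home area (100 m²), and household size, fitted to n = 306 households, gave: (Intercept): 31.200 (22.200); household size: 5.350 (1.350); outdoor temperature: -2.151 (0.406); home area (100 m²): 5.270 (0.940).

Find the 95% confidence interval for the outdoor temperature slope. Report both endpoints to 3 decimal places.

Read off: b = -2.151, SE = 0.406 for outdoor temperature.
df = n − k − 1 = 306 − 3 − 1 = 302.
t* = t_{0.025, 302} = 1.96785.
Margin = t* × SE = 1.96785 × 0.406 = 0.79895.
CI: -2.151 ± 0.79895 → (-2.950, -1.352).

(-2.950, -1.352)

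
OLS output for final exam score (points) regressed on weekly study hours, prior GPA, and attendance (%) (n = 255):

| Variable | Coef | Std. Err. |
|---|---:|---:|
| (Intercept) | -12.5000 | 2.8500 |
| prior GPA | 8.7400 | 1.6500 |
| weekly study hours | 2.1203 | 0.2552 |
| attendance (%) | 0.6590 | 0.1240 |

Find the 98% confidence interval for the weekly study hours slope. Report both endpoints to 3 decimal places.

Read off: b = 2.1203, SE = 0.2552 for weekly study hours.
df = n − k − 1 = 255 − 3 − 1 = 251.
t* = t_{0.01, 251} = 2.341296.
Margin = t* × SE = 2.341296 × 0.2552 = 0.59750.
CI: 2.1203 ± 0.59750 → (1.523, 2.718).

(1.523, 2.718)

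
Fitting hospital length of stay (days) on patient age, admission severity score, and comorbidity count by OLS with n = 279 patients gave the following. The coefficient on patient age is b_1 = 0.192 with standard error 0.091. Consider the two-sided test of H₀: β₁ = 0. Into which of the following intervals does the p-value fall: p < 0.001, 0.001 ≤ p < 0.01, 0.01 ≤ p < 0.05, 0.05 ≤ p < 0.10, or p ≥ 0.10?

0.01 ≤ p < 0.05

t = 0.192 / 0.091 = 2.110.
df = n − k − 1 = 279 − 3 − 1 = 275.
Two-sided p = 2·P(T_{275} > |t|) ≈ 0.0358.
So 0.01 ≤ p < 0.05.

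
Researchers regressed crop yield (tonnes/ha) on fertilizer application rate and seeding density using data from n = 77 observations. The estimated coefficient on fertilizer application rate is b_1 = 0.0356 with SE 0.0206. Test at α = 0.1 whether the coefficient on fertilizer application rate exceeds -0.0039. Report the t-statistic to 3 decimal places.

t = 1.917

H₀: β₁ = -0.0039 vs H₁: β₁ > -0.0039.
t = (b_1 − β₁⁰)/SE = (0.0356 − (-0.0039)) / 0.0206 = 1.917.
df = n − k − 1 = 77 − 2 − 1 = 74.
One-sided p ≈ 0.0295, which is < 0.1, so reject H₀.
There is evidence that the true slope on fertilizer application rate exceeds -0.0039 tonnes/ha per unit, holding the other predictors fixed.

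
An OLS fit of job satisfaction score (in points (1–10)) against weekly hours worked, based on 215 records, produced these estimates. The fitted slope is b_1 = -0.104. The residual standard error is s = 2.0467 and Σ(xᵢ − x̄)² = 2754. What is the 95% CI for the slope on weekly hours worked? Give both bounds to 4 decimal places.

SE(b_1) = s/√Sₓₓ = 2.0467/√2754 = 0.0390007.
df = n − 2 = 213.
t* = t_{0.025, 213} = 1.971164.
Margin = t* × SE = 1.971164 × 0.0390007 = 0.076877.
CI: -0.104 ± 0.076877 → (-0.1809, -0.0271).
With 95% confidence, each one-unit increase in weekly hours worked is associated with a change of between -0.1809 and -0.0271 points (1–10) in job satisfaction score.

(-0.1809, -0.0271)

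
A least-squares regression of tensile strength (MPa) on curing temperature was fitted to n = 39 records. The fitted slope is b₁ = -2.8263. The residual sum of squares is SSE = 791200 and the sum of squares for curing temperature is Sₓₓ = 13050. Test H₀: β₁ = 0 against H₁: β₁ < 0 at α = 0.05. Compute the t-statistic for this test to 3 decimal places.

t = -2.208

MSE = SSE/(n − 2) = 791200/37 = 21383.8.
SE(b₁) = √(MSE/Sₓₓ) = √(21383.8/13050) = 1.28008.
t = -2.8263 / 1.28008 = -2.208.
df = n − 2 = 37.
One-sided p ≈ 0.0168, which is < 0.05, so reject H₀.
There is evidence that the true slope on curing temperature is negative.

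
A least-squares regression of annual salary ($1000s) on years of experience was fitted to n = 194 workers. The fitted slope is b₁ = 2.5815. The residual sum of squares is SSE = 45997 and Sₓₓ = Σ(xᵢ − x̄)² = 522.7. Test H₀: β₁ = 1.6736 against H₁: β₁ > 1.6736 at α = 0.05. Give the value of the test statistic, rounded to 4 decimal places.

t = 1.3411

MSE = SSE/(n − 2) = 45997/192 = 239.568.
SE(b₁) = √(MSE/Sₓₓ) = √(239.568/522.7) = 0.676999.
t = (2.5815 − 1.6736) / 0.676999 = 1.3411.
df = n − 2 = 192.
One-sided p ≈ 0.0907, which is ≥ 0.05, so fail to reject H₀.
The data do not give significant evidence that the true slope on years of experience exceeds 1.6736 $1000s per unit.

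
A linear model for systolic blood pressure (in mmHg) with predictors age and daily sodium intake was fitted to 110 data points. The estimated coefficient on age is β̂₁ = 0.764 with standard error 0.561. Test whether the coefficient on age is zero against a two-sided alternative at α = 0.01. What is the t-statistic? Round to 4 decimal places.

t = 1.3619

H₀: β₁ = 0 vs H₁: β₁ ≠ 0.
t = (β̂₁ − β₁⁰)/SE = 0.764 / 0.561 = 1.3619.
df = n − k − 1 = 110 − 2 − 1 = 107.
Two-sided p ≈ 0.1761, which is ≥ 0.01, so fail to reject H₀.
The data do not give significant evidence of an association between age and systolic blood pressure, after adjusting for the other predictors.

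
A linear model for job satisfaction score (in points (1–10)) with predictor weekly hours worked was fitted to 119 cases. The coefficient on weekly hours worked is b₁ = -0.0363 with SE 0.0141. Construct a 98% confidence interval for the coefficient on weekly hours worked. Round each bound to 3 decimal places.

df = n − 2 = 119 − 2 = 117.
t* = t_{0.01, 117} = 2.358642.
Margin = t* × SE = 2.358642 × 0.0141 = 0.03326.
CI: -0.0363 ± 0.03326 → (-0.070, -0.003).
With 98% confidence, each one-unit increase in weekly hours worked is associated with a change of between -0.070 and -0.003 points (1–10) in job satisfaction score.

(-0.070, -0.003)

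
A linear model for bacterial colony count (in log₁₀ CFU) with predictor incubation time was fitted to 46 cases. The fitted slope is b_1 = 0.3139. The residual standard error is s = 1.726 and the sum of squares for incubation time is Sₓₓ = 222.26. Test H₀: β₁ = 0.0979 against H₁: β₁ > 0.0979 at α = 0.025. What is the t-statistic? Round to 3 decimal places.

t = 1.866

SE(b_1) = s/√Sₓₓ = 1.726/√222.26 = 0.115774.
t = (0.3139 − 0.0979) / 0.115774 = 1.866.
df = n − 2 = 44.
One-sided p ≈ 0.0344, which is ≥ 0.025, so fail to reject H₀.
The data do not give significant evidence that the true slope on incubation time exceeds 0.0979 log₁₀ CFU per unit.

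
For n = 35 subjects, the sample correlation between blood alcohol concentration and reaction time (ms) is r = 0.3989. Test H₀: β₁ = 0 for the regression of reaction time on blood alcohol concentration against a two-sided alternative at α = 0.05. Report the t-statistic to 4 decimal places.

t = 2.4989

t = r·√(n − 2)/√(1 − r²) = 0.3989·√33/√0.840879 = 2.4989.
df = n − 2 = 33.
Two-sided p ≈ 0.0176, which is < 0.05, so reject H₀.
There is evidence of a linear association between blood alcohol concentration and reaction time.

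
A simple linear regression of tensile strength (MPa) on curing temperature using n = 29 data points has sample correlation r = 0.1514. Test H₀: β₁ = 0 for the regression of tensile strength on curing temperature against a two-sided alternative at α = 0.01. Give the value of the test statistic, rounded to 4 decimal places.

t = r·√(n − 2)/√(1 − r²) = 0.1514·√27/√0.977078 = 0.7959.
df = n − 2 = 27.
Two-sided p ≈ 0.4330, which is ≥ 0.01, so fail to reject H₀.
The data do not give significant evidence of a linear association between curing temperature and tensile strength.

t = 0.7959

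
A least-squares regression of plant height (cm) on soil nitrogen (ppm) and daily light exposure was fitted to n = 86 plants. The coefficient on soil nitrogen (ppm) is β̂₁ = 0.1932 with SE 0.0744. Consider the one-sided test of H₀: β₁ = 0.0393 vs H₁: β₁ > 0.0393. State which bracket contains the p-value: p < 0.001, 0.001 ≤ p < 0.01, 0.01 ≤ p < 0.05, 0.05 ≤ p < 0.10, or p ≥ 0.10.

0.01 ≤ p < 0.05

t = (0.1932 − 0.0393) / 0.0744 = 2.069.
df = n − k − 1 = 86 − 2 − 1 = 83.
One-sided p = P(T_{83} > t) ≈ 0.0209.
So 0.01 ≤ p < 0.05.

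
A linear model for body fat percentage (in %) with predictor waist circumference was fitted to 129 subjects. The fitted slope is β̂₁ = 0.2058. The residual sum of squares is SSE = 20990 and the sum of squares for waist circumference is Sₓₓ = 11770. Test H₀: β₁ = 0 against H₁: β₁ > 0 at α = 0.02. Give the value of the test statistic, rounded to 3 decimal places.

MSE = SSE/(n − 2) = 20990/127 = 165.276.
SE(β̂₁) = √(MSE/Sₓₓ) = √(165.276/11770) = 0.118499.
t = 0.2058 / 0.118499 = 1.737.
df = n − 2 = 127.
One-sided p ≈ 0.0424, which is ≥ 0.02, so fail to reject H₀.
The data do not give significant evidence that the true slope on waist circumference is positive.

t = 1.737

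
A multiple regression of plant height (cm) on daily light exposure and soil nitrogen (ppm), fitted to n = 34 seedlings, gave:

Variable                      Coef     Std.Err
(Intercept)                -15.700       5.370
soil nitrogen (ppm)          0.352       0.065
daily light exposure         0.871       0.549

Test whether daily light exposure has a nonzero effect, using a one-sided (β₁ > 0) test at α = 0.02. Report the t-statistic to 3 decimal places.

t = 1.587

Read off: b = 0.871, SE = 0.549 for daily light exposure.
H₀: β₁ = 0 vs H₁: β₁ > 0.
t = 0.871 / 0.549 = 1.587.
df = n − k − 1 = 34 − 2 − 1 = 31.
One-sided p ≈ 0.0614, which is ≥ 0.02, so fail to reject H₀.
The data do not give significant evidence that the true slope on daily light exposure is positive, holding the other predictors fixed.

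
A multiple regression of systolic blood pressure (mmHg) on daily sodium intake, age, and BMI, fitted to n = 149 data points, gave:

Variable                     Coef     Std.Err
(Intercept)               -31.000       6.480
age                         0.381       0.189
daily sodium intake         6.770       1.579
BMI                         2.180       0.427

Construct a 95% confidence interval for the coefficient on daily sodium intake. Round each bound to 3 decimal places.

(3.649, 9.891)

Read off: b = 6.770, SE = 1.579 for daily sodium intake.
df = n − k − 1 = 149 − 3 − 1 = 145.
t* = t_{0.025, 145} = 1.97646.
Margin = t* × SE = 1.97646 × 1.579 = 3.12083.
CI: 6.770 ± 3.12083 → (3.649, 9.891).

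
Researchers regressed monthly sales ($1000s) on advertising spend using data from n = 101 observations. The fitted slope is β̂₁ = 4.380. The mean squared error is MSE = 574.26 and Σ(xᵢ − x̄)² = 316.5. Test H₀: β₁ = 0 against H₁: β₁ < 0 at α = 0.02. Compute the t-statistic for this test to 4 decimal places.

t = 3.2517

SE(β̂₁) = √(MSE/Sₓₓ) = √(574.26/316.5) = 1.347.
t = 4.380 / 1.347 = 3.2517.
df = n − 2 = 99.
One-sided p ≈ 0.9992, which is ≥ 0.02, so fail to reject H₀.
The data do not give significant evidence that the true slope on advertising spend is negative.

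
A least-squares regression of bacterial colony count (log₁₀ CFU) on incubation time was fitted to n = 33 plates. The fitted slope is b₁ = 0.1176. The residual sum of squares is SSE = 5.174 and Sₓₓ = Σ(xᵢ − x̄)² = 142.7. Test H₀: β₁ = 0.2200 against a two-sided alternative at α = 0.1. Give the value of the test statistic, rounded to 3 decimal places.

MSE = SSE/(n − 2) = 5.174/31 = 0.166903.
SE(b₁) = √(MSE/Sₓₓ) = √(0.166903/142.7) = 0.0341995.
t = (0.1176 − 0.2200) / 0.0341995 = -2.994.
df = n − 2 = 31.
Two-sided p ≈ 0.0054, which is < 0.1, so reject H₀.
There is evidence that the true slope on incubation time differs from 0.2200 log₁₀ CFU per unit.

t = -2.994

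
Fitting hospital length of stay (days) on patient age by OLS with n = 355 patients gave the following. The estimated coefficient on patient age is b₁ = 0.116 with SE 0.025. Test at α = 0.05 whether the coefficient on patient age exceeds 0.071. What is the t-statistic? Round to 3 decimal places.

H₀: β₁ = 0.071 vs H₁: β₁ > 0.071.
t = (b₁ − β₁⁰)/SE = (0.116 − 0.071) / 0.025 = 1.800.
df = n − 2 = 355 − 2 = 353.
One-sided p ≈ 0.0364, which is < 0.05, so reject H₀.
There is evidence that the true slope on patient age exceeds 0.071 days per unit.

t = 1.800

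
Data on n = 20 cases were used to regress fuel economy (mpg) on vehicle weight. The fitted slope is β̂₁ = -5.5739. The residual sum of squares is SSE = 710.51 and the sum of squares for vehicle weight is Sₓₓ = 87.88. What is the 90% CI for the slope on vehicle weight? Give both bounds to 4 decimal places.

(-6.7361, -4.4117)

MSE = SSE/(n − 2) = 710.51/18 = 39.4728.
SE(β̂₁) = √(MSE/Sₓₓ) = √(39.4728/87.88) = 0.670199.
df = n − 2 = 18.
t* = t_{0.05, 18} = 1.734064.
Margin = t* × SE = 1.734064 × 0.670199 = 1.162168.
CI: -5.5739 ± 1.162168 → (-6.7361, -4.4117).
With 90% confidence, each one-unit increase in vehicle weight is associated with a change of between -6.7361 and -4.4117 mpg in fuel economy.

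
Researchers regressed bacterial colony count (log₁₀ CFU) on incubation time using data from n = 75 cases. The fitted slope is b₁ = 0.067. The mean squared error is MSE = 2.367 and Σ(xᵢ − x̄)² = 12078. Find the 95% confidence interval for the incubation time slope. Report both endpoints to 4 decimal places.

SE(b₁) = √(MSE/Sₓₓ) = √(2.367/12078) = 0.0139991.
df = n − 2 = 73.
t* = t_{0.025, 73} = 1.992997.
Margin = t* × SE = 1.992997 × 0.0139991 = 0.027900.
CI: 0.067 ± 0.027900 → (0.0391, 0.0949).
With 95% confidence, each one-unit increase in incubation time is associated with a change of between 0.0391 and 0.0949 log₁₀ CFU in bacterial colony count.

(0.0391, 0.0949)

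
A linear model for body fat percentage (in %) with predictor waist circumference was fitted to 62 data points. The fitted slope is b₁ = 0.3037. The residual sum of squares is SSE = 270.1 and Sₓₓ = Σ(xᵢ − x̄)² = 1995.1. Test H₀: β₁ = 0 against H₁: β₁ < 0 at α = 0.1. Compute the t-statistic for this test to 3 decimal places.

t = 6.394

MSE = SSE/(n − 2) = 270.1/60 = 4.50167.
SE(b₁) = √(MSE/Sₓₓ) = √(4.50167/1995.1) = 0.0475012.
t = 0.3037 / 0.0475012 = 6.394.
df = n − 2 = 60.
One-sided p ≈ 1.0000, which is ≥ 0.1, so fail to reject H₀.
The data do not give significant evidence that the true slope on waist circumference is negative.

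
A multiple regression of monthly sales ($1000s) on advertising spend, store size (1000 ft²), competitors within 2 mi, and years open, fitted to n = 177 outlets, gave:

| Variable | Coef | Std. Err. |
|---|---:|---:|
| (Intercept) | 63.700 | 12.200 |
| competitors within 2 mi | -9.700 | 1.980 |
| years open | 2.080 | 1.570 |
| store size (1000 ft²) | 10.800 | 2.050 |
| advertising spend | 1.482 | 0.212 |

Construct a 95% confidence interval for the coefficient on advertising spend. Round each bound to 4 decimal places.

Read off: b = 1.482, SE = 0.212 for advertising spend.
df = n − k − 1 = 177 − 4 − 1 = 172.
t* = t_{0.025, 172} = 1.973852.
Margin = t* × SE = 1.973852 × 0.212 = 0.418457.
CI: 1.482 ± 0.418457 → (1.0635, 1.9005).

(1.0635, 1.9005)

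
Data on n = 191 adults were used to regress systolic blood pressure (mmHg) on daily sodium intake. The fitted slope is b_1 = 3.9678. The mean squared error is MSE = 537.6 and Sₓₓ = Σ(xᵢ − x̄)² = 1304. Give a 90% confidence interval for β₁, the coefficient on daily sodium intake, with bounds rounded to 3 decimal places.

(2.906, 5.029)

SE(b_1) = √(MSE/Sₓₓ) = √(537.6/1304) = 0.642083.
df = n − 2 = 189.
t* = t_{0.05, 189} = 1.652956.
Margin = t* × SE = 1.652956 × 0.642083 = 1.06133.
CI: 3.9678 ± 1.06133 → (2.906, 5.029).
With 90% confidence, each one-unit increase in daily sodium intake is associated with a change of between 2.906 and 5.029 mmHg in systolic blood pressure.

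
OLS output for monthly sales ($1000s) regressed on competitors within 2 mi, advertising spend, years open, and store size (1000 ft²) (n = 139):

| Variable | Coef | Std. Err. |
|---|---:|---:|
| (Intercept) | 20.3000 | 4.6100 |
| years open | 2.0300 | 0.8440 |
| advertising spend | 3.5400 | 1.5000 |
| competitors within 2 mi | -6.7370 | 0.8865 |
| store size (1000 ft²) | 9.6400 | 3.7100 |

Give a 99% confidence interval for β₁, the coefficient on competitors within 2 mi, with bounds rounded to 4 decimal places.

Read off: b = -6.7370, SE = 0.8865 for competitors within 2 mi.
df = n − k − 1 = 139 − 4 − 1 = 134.
t* = t_{0.005, 134} = 2.613017.
Margin = t* × SE = 2.613017 × 0.8865 = 2.316440.
CI: -6.7370 ± 2.316440 → (-9.0534, -4.4206).

(-9.0534, -4.4206)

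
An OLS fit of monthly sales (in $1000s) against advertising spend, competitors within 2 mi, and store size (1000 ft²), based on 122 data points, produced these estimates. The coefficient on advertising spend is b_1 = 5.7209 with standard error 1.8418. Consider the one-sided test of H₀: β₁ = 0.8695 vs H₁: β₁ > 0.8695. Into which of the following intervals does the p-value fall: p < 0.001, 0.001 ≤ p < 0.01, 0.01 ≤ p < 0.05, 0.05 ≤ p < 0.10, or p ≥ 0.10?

0.001 ≤ p < 0.01

t = (5.7209 − 0.8695) / 1.8418 = 2.634.
df = n − k − 1 = 122 − 3 − 1 = 118.
One-sided p = P(T_{118} > t) ≈ 0.0048.
So 0.001 ≤ p < 0.01.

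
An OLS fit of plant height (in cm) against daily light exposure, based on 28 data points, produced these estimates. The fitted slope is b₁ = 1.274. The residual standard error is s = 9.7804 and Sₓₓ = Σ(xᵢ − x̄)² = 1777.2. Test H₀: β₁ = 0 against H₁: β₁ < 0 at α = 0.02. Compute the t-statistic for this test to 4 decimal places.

SE(b₁) = s/√Sₓₓ = 9.7804/√1777.2 = 0.232.
t = 1.274 / 0.232 = 5.4914.
df = n − 2 = 26.
One-sided p ≈ 1.0000, which is ≥ 0.02, so fail to reject H₀.
The data do not give significant evidence that the true slope on daily light exposure is negative.

t = 5.4914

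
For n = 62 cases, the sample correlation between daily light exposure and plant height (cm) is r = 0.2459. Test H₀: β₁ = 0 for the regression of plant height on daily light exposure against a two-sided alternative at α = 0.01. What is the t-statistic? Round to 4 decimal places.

t = r·√(n − 2)/√(1 − r²) = 0.2459·√60/√0.939533 = 1.9651.
df = n − 2 = 60.
Two-sided p ≈ 0.0540, which is ≥ 0.01, so fail to reject H₀.
The data do not give significant evidence of a linear association between daily light exposure and plant height.

t = 1.9651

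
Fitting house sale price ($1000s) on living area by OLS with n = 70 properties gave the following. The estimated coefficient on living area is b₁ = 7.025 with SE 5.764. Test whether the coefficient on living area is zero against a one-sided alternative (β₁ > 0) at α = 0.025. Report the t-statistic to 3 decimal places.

H₀: β₁ = 0 vs H₁: β₁ > 0.
t = (b₁ − β₁⁰)/SE = 7.025 / 5.764 = 1.219.
df = n − 2 = 70 − 2 = 68.
One-sided p ≈ 0.1136, which is ≥ 0.025, so fail to reject H₀.
The data do not give significant evidence that the true slope on living area is positive.

t = 1.219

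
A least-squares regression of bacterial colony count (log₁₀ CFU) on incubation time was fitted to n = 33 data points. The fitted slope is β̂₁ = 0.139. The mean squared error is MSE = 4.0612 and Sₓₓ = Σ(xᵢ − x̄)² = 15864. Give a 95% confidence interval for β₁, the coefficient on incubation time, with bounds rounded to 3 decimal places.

(0.106, 0.172)

SE(β̂₁) = √(MSE/Sₓₓ) = √(4.0612/15864) = 0.016.
df = n − 2 = 31.
t* = t_{0.025, 31} = 2.039513.
Margin = t* × SE = 2.039513 × 0.016 = 0.03263.
CI: 0.139 ± 0.03263 → (0.106, 0.172).
With 95% confidence, each one-unit increase in incubation time is associated with a change of between 0.106 and 0.172 log₁₀ CFU in bacterial colony count.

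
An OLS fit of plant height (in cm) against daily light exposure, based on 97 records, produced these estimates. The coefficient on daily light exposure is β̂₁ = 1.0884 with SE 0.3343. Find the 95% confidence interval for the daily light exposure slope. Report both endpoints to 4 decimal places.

(0.4247, 1.7521)

df = n − 2 = 97 − 2 = 95.
t* = t_{0.025, 95} = 1.985251.
Margin = t* × SE = 1.985251 × 0.3343 = 0.663669.
CI: 1.0884 ± 0.663669 → (0.4247, 1.7521).
With 95% confidence, each one-unit increase in daily light exposure is associated with a change of between 0.4247 and 1.7521 cm in plant height.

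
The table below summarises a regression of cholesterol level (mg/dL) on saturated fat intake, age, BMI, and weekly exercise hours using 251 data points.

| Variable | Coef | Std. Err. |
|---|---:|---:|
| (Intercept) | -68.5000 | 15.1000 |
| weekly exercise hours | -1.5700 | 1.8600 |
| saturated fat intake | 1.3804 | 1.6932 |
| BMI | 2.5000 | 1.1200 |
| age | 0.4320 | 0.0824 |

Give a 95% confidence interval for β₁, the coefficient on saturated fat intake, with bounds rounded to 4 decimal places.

Read off: b = 1.3804, SE = 1.6932 for saturated fat intake.
df = n − k − 1 = 251 − 4 − 1 = 246.
t* = t_{0.025, 246} = 1.969654.
Margin = t* × SE = 1.969654 × 1.6932 = 3.335018.
CI: 1.3804 ± 3.335018 → (-1.9546, 4.7154).

(-1.9546, 4.7154)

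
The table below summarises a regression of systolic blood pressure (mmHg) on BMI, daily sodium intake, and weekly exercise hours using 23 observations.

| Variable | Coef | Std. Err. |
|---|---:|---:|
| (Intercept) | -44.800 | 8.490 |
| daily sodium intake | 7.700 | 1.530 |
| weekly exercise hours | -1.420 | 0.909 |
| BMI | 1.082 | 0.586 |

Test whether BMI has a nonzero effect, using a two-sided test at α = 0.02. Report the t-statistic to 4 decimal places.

t = 1.8464

Read off: b = 1.082, SE = 0.586 for BMI.
H₀: β₁ = 0 vs H₁: β₁ ≠ 0.
t = 1.082 / 0.586 = 1.8464.
df = n − k − 1 = 23 − 3 − 1 = 19.
Two-sided p ≈ 0.0805, which is ≥ 0.02, so fail to reject H₀.
The data do not give significant evidence of an association between BMI and systolic blood pressure, after adjusting for the other predictors.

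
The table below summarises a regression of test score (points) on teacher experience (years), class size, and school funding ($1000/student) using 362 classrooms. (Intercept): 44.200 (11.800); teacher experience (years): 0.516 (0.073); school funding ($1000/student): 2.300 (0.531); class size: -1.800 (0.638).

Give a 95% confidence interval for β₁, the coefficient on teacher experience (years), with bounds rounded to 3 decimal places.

(0.372, 0.660)

Read off: b = 0.516, SE = 0.073 for teacher experience (years).
df = n − k − 1 = 362 − 3 − 1 = 358.
t* = t_{0.025, 358} = 1.966613.
Margin = t* × SE = 1.966613 × 0.073 = 0.14356.
CI: 0.516 ± 0.14356 → (0.372, 0.660).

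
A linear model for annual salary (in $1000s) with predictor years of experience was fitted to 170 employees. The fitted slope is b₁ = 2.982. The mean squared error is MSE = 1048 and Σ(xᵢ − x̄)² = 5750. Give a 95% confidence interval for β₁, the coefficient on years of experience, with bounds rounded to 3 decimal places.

(2.139, 3.825)

SE(b₁) = √(MSE/Sₓₓ) = √(1048/5750) = 0.42692.
df = n − 2 = 168.
t* = t_{0.025, 168} = 1.974185.
Margin = t* × SE = 1.974185 × 0.42692 = 0.84282.
CI: 2.982 ± 0.84282 → (2.139, 3.825).
With 95% confidence, each one-unit increase in years of experience is associated with a change of between 2.139 and 3.825 $1000s in annual salary.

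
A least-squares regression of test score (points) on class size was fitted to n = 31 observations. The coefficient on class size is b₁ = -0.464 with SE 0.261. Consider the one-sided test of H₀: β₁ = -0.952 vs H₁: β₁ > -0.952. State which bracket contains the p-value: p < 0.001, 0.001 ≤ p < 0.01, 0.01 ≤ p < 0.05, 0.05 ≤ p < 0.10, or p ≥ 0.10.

t = (-0.464 − (-0.952)) / 0.261 = 1.870.
df = n − 2 = 31 − 2 = 29.
One-sided p = P(T_{29} > t) ≈ 0.0358.
So 0.01 ≤ p < 0.05.

0.01 ≤ p < 0.05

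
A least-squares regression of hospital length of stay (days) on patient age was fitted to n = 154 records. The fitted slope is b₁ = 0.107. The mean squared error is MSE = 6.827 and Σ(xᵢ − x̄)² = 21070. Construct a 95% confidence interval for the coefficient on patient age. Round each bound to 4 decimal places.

(0.0714, 0.1426)

SE(b₁) = √(MSE/Sₓₓ) = √(6.827/21070) = 0.0180004.
df = n − 2 = 152.
t* = t_{0.025, 152} = 1.975694.
Margin = t* × SE = 1.975694 × 0.0180004 = 0.035563.
CI: 0.107 ± 0.035563 → (0.0714, 0.1426).
With 95% confidence, each one-unit increase in patient age is associated with a change of between 0.0714 and 0.1426 days in hospital length of stay.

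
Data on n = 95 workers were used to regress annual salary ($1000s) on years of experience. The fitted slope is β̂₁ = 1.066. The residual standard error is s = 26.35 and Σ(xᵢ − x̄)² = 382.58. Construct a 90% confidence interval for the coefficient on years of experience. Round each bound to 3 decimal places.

SE(β̂₁) = s/√Sₓₓ = 26.35/√382.58 = 1.34716.
df = n − 2 = 93.
t* = t_{0.05, 93} = 1.661404.
Margin = t* × SE = 1.661404 × 1.34716 = 2.23818.
CI: 1.066 ± 2.23818 → (-1.172, 3.304).
With 90% confidence, each one-unit increase in years of experience is associated with a change of between -1.172 and 3.304 $1000s in annual salary.

(-1.172, 3.304)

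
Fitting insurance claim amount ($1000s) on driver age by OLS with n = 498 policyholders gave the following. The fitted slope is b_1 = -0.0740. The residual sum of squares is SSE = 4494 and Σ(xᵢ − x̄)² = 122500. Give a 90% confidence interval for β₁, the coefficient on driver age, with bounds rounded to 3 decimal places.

(-0.088, -0.060)

MSE = SSE/(n − 2) = 4494/496 = 9.06048.
SE(b_1) = √(MSE/Sₓₓ) = √(9.06048/122500) = 0.00860018.
df = n − 2 = 496.
t* = t_{0.05, 496} = 1.647932.
Margin = t* × SE = 1.647932 × 0.00860018 = 0.01417.
CI: -0.0740 ± 0.01417 → (-0.088, -0.060).
With 90% confidence, each one-unit increase in driver age is associated with a change of between -0.088 and -0.060 $1000s in insurance claim amount.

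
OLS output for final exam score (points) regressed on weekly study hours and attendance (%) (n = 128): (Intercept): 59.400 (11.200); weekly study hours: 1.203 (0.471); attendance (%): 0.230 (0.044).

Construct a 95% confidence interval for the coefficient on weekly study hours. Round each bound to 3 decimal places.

Read off: b = 1.203, SE = 0.471 for weekly study hours.
df = n − k − 1 = 128 − 2 − 1 = 125.
t* = t_{0.025, 125} = 1.979124.
Margin = t* × SE = 1.979124 × 0.471 = 0.93217.
CI: 1.203 ± 0.93217 → (0.271, 2.135).

(0.271, 2.135)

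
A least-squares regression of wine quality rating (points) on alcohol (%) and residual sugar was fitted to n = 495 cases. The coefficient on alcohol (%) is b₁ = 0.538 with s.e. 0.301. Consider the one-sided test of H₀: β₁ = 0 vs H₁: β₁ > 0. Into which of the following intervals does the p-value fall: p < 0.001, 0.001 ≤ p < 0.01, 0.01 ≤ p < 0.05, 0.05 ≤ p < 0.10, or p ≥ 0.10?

0.01 ≤ p < 0.05

t = 0.538 / 0.301 = 1.787.
df = n − k − 1 = 495 − 2 − 1 = 492.
One-sided p = P(T_{492} > t) ≈ 0.0372.
So 0.01 ≤ p < 0.05.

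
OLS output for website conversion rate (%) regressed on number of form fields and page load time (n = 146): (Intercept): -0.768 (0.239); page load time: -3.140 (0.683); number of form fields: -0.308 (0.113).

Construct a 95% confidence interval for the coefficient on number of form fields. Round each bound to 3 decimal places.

(-0.531, -0.085)

Read off: b = -0.308, SE = 0.113 for number of form fields.
df = n − k − 1 = 146 − 2 − 1 = 143.
t* = t_{0.025, 143} = 1.976692.
Margin = t* × SE = 1.976692 × 0.113 = 0.22337.
CI: -0.308 ± 0.22337 → (-0.531, -0.085).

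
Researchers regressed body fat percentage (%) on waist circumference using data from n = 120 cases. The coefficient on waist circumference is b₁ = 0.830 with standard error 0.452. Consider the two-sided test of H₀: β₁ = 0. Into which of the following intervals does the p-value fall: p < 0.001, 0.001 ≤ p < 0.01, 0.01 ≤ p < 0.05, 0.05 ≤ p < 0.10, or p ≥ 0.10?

0.05 ≤ p < 0.10

t = 0.830 / 0.452 = 1.836.
df = n − 2 = 120 − 2 = 118.
Two-sided p = 2·P(T_{118} > |t|) ≈ 0.0688.
So 0.05 ≤ p < 0.10.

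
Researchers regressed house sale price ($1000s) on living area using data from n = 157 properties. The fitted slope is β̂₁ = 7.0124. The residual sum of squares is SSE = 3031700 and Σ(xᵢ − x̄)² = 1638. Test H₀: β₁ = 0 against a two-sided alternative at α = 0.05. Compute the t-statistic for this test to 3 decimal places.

MSE = SSE/(n − 2) = 3031700/155 = 19559.4.
SE(β̂₁) = √(MSE/Sₓₓ) = √(19559.4/1638) = 3.45557.
t = 7.0124 / 3.45557 = 2.029.
df = n − 2 = 155.
Two-sided p ≈ 0.0441, which is < 0.05, so reject H₀.
There is evidence that living area is associated with house sale price.

t = 2.029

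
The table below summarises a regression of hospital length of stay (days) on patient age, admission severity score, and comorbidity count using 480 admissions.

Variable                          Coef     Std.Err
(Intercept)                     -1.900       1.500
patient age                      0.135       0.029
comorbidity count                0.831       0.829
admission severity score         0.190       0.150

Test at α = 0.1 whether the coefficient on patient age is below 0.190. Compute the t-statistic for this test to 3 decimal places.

t = -1.897

Read off: b = 0.135, SE = 0.029 for patient age.
H₀: β₁ = 0.190 vs H₁: β₁ < 0.190.
t = (0.135 − 0.190) / 0.029 = -1.897.
df = n − k − 1 = 480 − 3 − 1 = 476.
One-sided p ≈ 0.0292, which is < 0.1, so reject H₀.
There is evidence that the true slope on patient age is below 0.190 days per unit, holding the other predictors fixed.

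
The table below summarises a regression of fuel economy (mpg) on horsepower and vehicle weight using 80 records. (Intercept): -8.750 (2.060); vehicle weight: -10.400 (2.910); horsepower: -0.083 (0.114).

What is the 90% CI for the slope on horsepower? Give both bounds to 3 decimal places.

Read off: b = -0.083, SE = 0.114 for horsepower.
df = n − k − 1 = 80 − 2 − 1 = 77.
t* = t_{0.05, 77} = 1.664885.
Margin = t* × SE = 1.664885 × 0.114 = 0.18980.
CI: -0.083 ± 0.18980 → (-0.273, 0.107).

(-0.273, 0.107)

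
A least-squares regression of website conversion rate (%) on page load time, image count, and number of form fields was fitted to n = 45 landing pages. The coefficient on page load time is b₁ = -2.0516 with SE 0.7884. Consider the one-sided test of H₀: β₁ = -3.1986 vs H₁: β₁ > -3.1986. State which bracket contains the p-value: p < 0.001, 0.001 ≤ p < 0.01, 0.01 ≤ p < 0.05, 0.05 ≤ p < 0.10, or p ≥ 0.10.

t = (-2.0516 − (-3.1986)) / 0.7884 = 1.455.
df = n − k − 1 = 45 − 3 − 1 = 41.
One-sided p = P(T_{41} > t) ≈ 0.0767.
So 0.05 ≤ p < 0.10.

0.05 ≤ p < 0.10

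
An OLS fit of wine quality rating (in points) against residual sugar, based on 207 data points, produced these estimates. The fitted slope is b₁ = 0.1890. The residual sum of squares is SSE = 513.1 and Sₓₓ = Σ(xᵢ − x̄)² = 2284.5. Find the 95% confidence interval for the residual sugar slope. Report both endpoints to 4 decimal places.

(0.1237, 0.2543)

MSE = SSE/(n − 2) = 513.1/205 = 2.50293.
SE(b₁) = √(MSE/Sₓₓ) = √(2.50293/2284.5) = 0.0331.
df = n − 2 = 205.
t* = t_{0.025, 205} = 1.971603.
Margin = t* × SE = 1.971603 × 0.0331 = 0.065260.
CI: 0.1890 ± 0.065260 → (0.1237, 0.2543).
With 95% confidence, each one-unit increase in residual sugar is associated with a change of between 0.1237 and 0.2543 points in wine quality rating.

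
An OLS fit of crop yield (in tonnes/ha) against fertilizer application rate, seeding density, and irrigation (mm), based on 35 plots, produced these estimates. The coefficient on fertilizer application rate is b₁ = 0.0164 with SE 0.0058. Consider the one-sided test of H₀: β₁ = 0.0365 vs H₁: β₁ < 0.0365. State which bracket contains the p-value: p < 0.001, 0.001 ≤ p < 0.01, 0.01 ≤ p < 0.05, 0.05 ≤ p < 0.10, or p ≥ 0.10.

p < 0.001

t = (0.0164 − 0.0365) / 0.0058 = -3.466.
df = n − k − 1 = 35 − 3 − 1 = 31.
One-sided p = P(T_{31} < t) ≈ 0.0008.
So p < 0.001.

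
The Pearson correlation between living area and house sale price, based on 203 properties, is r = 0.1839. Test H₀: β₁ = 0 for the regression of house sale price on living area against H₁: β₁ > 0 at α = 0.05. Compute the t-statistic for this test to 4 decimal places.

t = 2.6525

t = r·√(n − 2)/√(1 − r²) = 0.1839·√201/√0.966181 = 2.6525.
df = n − 2 = 201.
One-sided p ≈ 0.0043, which is < 0.05, so reject H₀.
There is evidence of a linear association between living area and house sale price.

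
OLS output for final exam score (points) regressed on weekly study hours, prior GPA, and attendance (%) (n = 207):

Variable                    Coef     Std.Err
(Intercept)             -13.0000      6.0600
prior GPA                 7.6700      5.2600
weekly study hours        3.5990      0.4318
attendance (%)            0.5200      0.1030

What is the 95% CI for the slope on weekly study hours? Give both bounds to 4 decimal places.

Read off: b = 3.5990, SE = 0.4318 for weekly study hours.
df = n − k − 1 = 207 − 3 − 1 = 203.
t* = t_{0.025, 203} = 1.971719.
Margin = t* × SE = 1.971719 × 0.4318 = 0.851388.
CI: 3.5990 ± 0.851388 → (2.7476, 4.4504).

(2.7476, 4.4504)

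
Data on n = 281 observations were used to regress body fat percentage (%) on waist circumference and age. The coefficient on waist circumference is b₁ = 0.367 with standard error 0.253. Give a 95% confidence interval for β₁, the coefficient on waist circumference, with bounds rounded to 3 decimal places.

(-0.131, 0.865)

df = n − k − 1 = 281 − 2 − 1 = 278.
t* = t_{0.025, 278} = 1.968534.
Margin = t* × SE = 1.968534 × 0.253 = 0.49804.
CI: 0.367 ± 0.49804 → (-0.131, 0.865).
With 95% confidence, each one-unit increase in waist circumference is associated with a change of between -0.131 and 0.865 % in body fat percentage, holding the other predictors fixed.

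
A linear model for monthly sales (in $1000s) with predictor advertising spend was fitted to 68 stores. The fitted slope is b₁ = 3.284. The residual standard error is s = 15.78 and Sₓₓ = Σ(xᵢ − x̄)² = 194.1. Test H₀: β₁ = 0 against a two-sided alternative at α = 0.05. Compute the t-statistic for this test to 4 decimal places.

SE(b₁) = s/√Sₓₓ = 15.78/√194.1 = 1.13265.
t = 3.284 / 1.13265 = 2.8994.
df = n − 2 = 66.
Two-sided p ≈ 0.0051, which is < 0.05, so reject H₀.
There is evidence that advertising spend is associated with monthly sales.

t = 2.8994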